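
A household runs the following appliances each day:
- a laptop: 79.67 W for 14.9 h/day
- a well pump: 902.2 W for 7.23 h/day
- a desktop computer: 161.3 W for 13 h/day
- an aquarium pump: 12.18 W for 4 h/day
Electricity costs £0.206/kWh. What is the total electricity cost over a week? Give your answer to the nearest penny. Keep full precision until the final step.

laptop: 79.67 W × 14.9 h × 7 d = 8,310 Wh = 8.31 kWh
well pump: 902.2 W × 7.23 h × 7 d = 45,660 Wh = 45.66 kWh
desktop computer: 161.3 W × 13 h × 7 d = 14,678 Wh = 14.68 kWh
aquarium pump: 12.18 W × 4 h × 7 d = 341 Wh = 0.341 kWh
Total energy = 8.31 + 45.66 + 14.68 + 0.341 = 68.99 kWh
Cost = 68.99 kWh × £0.206 = £14.21

£14.21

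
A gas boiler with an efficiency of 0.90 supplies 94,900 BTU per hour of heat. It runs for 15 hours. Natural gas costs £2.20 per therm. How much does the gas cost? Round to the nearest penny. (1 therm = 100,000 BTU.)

£34.80

Heat delivered = 94,900 BTU/h × 15 h = 1,423,500 BTU
Gas input = 1,423,500 / 0.90 = 1,581,667 BTU
= 1,581,667 / 100,000 = 15.82 therm
Cost = 15.82 × £2.20/therm = £34.80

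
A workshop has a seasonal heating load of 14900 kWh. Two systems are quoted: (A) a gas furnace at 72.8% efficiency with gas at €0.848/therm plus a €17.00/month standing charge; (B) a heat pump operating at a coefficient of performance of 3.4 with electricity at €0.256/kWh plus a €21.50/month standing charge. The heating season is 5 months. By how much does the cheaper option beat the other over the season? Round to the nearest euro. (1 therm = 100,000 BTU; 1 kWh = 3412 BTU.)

€552

Heat load = 14900 kWh × 3412 = 50,838,800 BTU
Gas: input = 50,838,800 / 0.728 = 69,833,516 BTU = 698.3 therm → 698.3 × €0.848 = €592.19; + 5 × €17.00 standing = €677.19
Heat pump: 50,838,800 BTU / 3412 = 14,900 kWh heat; / 3.4 = 4,382 kWh in → × €0.256 = €1,121.88; + 5 × €21.50 standing = €1,229.38
Difference = |€677.19 − €1,229.38| = €552.19 ≈ €552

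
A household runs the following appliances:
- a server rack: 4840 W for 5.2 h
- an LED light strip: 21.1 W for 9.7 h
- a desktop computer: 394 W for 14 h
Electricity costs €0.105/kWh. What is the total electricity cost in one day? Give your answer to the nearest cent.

€3.24

server rack: 4840 W × 5.2 h = 25,168 Wh = 25.17 kWh
LED light strip: 21.1 W × 9.7 h = 205 Wh = 0.2047 kWh
desktop computer: 394 W × 14 h = 5,516 Wh = 5.516 kWh
Total energy = 25.17 + 0.2047 + 5.516 = 30.89 kWh
Cost = 30.89 kWh × €0.105 = €3.24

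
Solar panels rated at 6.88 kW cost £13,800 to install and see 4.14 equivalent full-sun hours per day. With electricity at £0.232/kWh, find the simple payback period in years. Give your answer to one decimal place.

Daily generation = 6.88 kW × 4.14 h = 28.48 kWh
Annual generation = 28.48 × 365 = 10396 kWh
Annual savings = 10396 × £0.232 = £2,411.96
Payback = £13,800 / £2,411.96 = 5.72 years

5.7 years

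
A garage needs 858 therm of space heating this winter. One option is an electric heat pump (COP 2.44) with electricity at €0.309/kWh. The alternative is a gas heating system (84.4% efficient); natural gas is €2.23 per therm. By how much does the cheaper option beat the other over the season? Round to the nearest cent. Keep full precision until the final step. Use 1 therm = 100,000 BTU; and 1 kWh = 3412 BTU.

Heat load = 858 therm × 100,000 = 85,800,000 BTU
Gas: input = 85,800,000 / 0.844 = 101,658,768 BTU = 1,017 therm → 1,017 × €2.23 = €2,266.99
Heat pump: 85,800,000 BTU / 3412 = 25,150 kWh heat; / 2.44 = 10,310 kWh in → × €0.309 = €3,184.54
Difference = |€2,266.99 − €3,184.54| = €917.55

€917.55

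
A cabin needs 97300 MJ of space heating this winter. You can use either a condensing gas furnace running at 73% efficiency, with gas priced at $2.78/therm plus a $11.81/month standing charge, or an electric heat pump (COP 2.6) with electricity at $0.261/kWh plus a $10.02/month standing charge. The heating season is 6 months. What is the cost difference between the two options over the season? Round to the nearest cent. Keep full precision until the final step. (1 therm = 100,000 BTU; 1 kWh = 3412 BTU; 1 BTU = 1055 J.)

$809.54

Heat load = 97300 MJ = 97,300,000,000 J / 1055 = 92,227,488 BTU
Gas: input = 92,227,488 / 0.730 = 126,339,025 BTU = 1,263 therm → 1,263 × $2.78 = $3,512.22; + 6 × $11.81 standing = $3,583.08
Heat pump: 92,227,488 BTU / 3412 = 27,030 kWh heat; / 2.6 = 10,400 kWh in → × $0.261 = $2,713.43; + 6 × $10.02 standing = $2,773.55
Difference = |$3,583.08 − $2,773.55| = $809.54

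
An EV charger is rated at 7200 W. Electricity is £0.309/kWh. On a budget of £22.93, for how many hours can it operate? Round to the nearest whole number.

10 h

Energy budget = £22.93 / £0.309 per kWh = 74.21 kWh = 74,207 Wh
Runtime = 74,207 Wh / 7200 W = 10.31 h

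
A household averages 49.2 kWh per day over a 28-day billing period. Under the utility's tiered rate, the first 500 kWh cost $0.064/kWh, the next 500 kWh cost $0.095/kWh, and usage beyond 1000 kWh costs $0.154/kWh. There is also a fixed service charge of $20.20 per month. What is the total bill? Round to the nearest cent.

Usage = 49.2 kWh/day × 28 days = 1377.6 kWh
First 500 kWh × $0.064 = $32.00
Next 500 kWh × $0.095 = $47.50
Remaining 377.6 kWh × $0.154 = $58.15
Energy charge = $137.65; + service $20.20 = $157.85

$157.85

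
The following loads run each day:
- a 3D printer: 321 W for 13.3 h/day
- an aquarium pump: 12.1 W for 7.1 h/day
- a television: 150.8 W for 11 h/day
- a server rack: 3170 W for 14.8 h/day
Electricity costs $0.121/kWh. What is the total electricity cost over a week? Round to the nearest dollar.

3D printer: 321 W × 13.3 h × 7 d = 29,885 Wh = 29.89 kWh
aquarium pump: 12.1 W × 7.1 h × 7 d = 601 Wh = 0.6014 kWh
television: 150.8 W × 11 h × 7 d = 11,612 Wh = 11.61 kWh
server rack: 3170 W × 14.8 h × 7 d = 328,412 Wh = 328.4 kWh
Total energy = 29.89 + 0.6014 + 11.61 + 328.4 = 370.5 kWh
Cost = 370.5 kWh × $0.121 = $44.83 ≈ $45

$45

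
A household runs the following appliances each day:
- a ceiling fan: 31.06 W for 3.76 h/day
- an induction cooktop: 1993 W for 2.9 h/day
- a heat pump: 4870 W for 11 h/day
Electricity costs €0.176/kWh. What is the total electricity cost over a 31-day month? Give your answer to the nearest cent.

ceiling fan: 31.06 W × 3.76 h × 31 d = 3,620 Wh = 3.62 kWh
induction cooktop: 1993 W × 2.9 h × 31 d = 179,171 Wh = 179.2 kWh
heat pump: 4870 W × 11 h × 31 d = 1,660,670 Wh = 1,661 kWh
Total energy = 3.62 + 179.2 + 1,661 = 1,843 kWh
Cost = 1,843 kWh × €0.176 = €324.45

€324.45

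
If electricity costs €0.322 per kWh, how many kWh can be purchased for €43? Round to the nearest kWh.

€43 / €0.322 per kWh = 133.5 kWh

134 kWh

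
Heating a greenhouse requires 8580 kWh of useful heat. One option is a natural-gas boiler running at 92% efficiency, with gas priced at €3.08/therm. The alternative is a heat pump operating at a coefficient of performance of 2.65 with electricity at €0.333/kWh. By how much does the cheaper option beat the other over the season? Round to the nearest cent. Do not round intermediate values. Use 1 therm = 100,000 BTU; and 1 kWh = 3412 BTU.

€98.09

Heat load = 8580 kWh × 3412 = 29,274,960 BTU
Gas: input = 29,274,960 / 0.92 = 31,820,609 BTU = 318.2 therm → 318.2 × €3.08 = €980.07
Heat pump: 29,274,960 BTU / 3412 = 8,580 kWh heat; / 2.65 = 3,238 kWh in → × €0.333 = €1,078.17
Difference = |€980.07 − €1,078.17| = €98.09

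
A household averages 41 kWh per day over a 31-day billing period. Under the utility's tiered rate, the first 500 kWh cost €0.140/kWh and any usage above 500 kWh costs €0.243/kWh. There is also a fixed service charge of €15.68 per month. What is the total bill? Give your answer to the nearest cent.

Usage = 41 kWh/day × 31 days = 1271 kWh
First 500 kWh × €0.140 = €70.00
Remaining 771 kWh × €0.243 = €187.35
Energy charge = €257.35; + service €15.68 = €273.03

€273.03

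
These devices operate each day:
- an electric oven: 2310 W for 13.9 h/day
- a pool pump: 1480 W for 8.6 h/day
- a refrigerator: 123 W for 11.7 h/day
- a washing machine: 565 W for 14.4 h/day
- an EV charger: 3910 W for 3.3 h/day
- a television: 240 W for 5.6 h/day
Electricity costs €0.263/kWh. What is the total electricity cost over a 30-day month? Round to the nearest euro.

electric oven: 2310 W × 13.9 h × 30 d = 963,270 Wh = 963.3 kWh
pool pump: 1480 W × 8.6 h × 30 d = 381,840 Wh = 381.8 kWh
refrigerator: 123 W × 11.7 h × 30 d = 43,173 Wh = 43.17 kWh
washing machine: 565 W × 14.4 h × 30 d = 244,080 Wh = 244.1 kWh
EV charger: 3910 W × 3.3 h × 30 d = 387,090 Wh = 387.1 kWh
television: 240 W × 5.6 h × 30 d = 40,320 Wh = 40.32 kWh
Total energy = 963.3 + 381.8 + 43.17 + 244.1 + 387.1 + 40.32 = 2,060 kWh
Cost = 2,060 kWh × €0.263 = €541.72 ≈ €542

€542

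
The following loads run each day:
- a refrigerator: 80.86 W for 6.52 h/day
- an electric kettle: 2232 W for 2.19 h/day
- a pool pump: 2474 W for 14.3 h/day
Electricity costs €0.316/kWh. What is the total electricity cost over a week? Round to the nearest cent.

€90.24

refrigerator: 80.86 W × 6.52 h × 7 d = 3,690 Wh = 3.69 kWh
electric kettle: 2232 W × 2.19 h × 7 d = 34,217 Wh = 34.22 kWh
pool pump: 2474 W × 14.3 h × 7 d = 247,647 Wh = 247.6 kWh
Total energy = 3.69 + 34.22 + 247.6 = 285.6 kWh
Cost = 285.6 kWh × €0.316 = €90.24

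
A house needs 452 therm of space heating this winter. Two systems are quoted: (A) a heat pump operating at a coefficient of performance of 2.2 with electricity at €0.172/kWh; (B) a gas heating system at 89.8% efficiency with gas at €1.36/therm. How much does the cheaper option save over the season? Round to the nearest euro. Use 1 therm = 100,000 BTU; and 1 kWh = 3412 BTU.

€351

Heat load = 452 therm × 100,000 = 45,200,000 BTU
Gas: input = 45,200,000 / 0.898 = 50,334,076 BTU = 503.3 therm → 503.3 × €1.36 = €684.54
Heat pump: 45,200,000 BTU / 3412 = 13,250 kWh heat; / 2.2 = 6,022 kWh in → × €0.172 = €1,035.70
Difference = |€684.54 − €1,035.70| = €351.16 ≈ €351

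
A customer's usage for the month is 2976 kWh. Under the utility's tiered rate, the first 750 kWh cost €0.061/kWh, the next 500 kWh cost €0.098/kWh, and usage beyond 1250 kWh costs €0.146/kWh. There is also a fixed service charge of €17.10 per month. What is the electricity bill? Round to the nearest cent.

€363.85

First 750 kWh × €0.061 = €45.75
Next 500 kWh × €0.098 = €49.00
Remaining 1726 kWh × €0.146 = €252.00
Energy charge = €346.75; + service €17.10 = €363.85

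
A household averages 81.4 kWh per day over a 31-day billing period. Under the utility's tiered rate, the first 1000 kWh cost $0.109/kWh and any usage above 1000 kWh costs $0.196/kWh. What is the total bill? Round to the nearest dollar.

Usage = 81.4 kWh/day × 31 days = 2523.4 kWh
First 1000 kWh × $0.109 = $109.00
Remaining 1523.4 kWh × $0.196 = $298.59
Total = $407.59 ≈ $408

$408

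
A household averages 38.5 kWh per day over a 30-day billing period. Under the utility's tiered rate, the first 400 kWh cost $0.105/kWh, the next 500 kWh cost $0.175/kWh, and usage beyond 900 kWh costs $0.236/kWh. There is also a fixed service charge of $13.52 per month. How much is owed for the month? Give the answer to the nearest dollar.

$203

Usage = 38.5 kWh/day × 30 days = 1155 kWh
First 400 kWh × $0.105 = $42.00
Next 500 kWh × $0.175 = $87.50
Remaining 255 kWh × $0.236 = $60.18
Energy charge = $189.68; + service $13.52 = $203.20 ≈ $203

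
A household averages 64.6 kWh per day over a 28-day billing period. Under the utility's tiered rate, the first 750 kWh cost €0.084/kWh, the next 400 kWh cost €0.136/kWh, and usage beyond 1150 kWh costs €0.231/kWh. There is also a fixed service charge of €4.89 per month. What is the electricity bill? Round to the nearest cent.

Usage = 64.6 kWh/day × 28 days = 1808.8 kWh
First 750 kWh × €0.084 = €63.00
Next 400 kWh × €0.136 = €54.40
Remaining 658.8 kWh × €0.231 = €152.18
Energy charge = €269.58; + service €4.89 = €274.47

€274.47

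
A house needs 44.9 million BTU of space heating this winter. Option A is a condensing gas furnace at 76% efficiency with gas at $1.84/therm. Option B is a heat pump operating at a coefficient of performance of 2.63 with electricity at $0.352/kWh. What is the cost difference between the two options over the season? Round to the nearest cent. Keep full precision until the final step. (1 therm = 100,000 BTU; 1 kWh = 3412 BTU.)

Heat load = 44.9 × 10⁶ BTU = 44,900,000 BTU
Gas: input = 44,900,000 / 0.76 = 59,078,947 BTU = 590.8 therm → 590.8 × $1.84 = $1,087.05
Heat pump: 44,900,000 BTU / 3412 = 13,160 kWh heat; / 2.63 = 5,004 kWh in → × $0.352 = $1,761.26
Difference = |$1,087.05 − $1,761.26| = $674.21

$674.21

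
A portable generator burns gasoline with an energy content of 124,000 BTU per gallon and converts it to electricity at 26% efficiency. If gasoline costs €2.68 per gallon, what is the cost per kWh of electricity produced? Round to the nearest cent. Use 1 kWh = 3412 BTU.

€0.28

Electrical output per gallon = 124,000 BTU × 0.26 / 3412 BTU/kWh = 9.449 kWh
Cost per kWh = €2.68 / 9.449 kWh = €0.284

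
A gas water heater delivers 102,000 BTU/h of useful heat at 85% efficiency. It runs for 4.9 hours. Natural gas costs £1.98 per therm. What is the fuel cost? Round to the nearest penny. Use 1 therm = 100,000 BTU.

Heat delivered = 102,000 BTU/h × 4.9 h = 499,800 BTU
Gas input = 499,800 / 0.85 = 588,000 BTU
= 588,000 / 100,000 = 5.88 therm
Cost = 5.88 × £1.98/therm = £11.64

£11.64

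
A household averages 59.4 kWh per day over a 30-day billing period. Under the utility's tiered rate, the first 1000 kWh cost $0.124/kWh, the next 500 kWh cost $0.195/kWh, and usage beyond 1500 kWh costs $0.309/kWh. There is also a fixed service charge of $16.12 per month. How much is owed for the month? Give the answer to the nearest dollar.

$325

Usage = 59.4 kWh/day × 30 days = 1782 kWh
First 1000 kWh × $0.124 = $124.00
Next 500 kWh × $0.195 = $97.50
Remaining 282 kWh × $0.309 = $87.14
Energy charge = $308.64; + service $16.12 = $324.76 ≈ $325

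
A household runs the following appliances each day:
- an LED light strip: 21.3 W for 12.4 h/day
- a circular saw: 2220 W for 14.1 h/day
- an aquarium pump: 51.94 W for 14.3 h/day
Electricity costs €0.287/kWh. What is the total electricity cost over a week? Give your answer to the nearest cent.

LED light strip: 21.3 W × 12.4 h × 7 d = 1,849 Wh = 1.849 kWh
circular saw: 2220 W × 14.1 h × 7 d = 219,114 Wh = 219.1 kWh
aquarium pump: 51.94 W × 14.3 h × 7 d = 5,199 Wh = 5.199 kWh
Total energy = 1.849 + 219.1 + 5.199 = 226.2 kWh
Cost = 226.2 kWh × €0.287 = €64.91

€64.91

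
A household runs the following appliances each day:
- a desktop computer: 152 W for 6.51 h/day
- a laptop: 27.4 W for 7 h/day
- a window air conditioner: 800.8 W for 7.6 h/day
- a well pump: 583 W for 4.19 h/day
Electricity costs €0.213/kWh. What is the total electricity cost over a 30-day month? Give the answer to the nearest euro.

€62

desktop computer: 152 W × 6.51 h × 30 d = 29,686 Wh = 29.69 kWh
laptop: 27.4 W × 7 h × 30 d = 5,754 Wh = 5.754 kWh
window air conditioner: 800.8 W × 7.6 h × 30 d = 182,582 Wh = 182.6 kWh
well pump: 583 W × 4.19 h × 30 d = 73,283 Wh = 73.28 kWh
Total energy = 29.69 + 5.754 + 182.6 + 73.28 = 291.3 kWh
Cost = 291.3 kWh × €0.213 = €62.05 ≈ €62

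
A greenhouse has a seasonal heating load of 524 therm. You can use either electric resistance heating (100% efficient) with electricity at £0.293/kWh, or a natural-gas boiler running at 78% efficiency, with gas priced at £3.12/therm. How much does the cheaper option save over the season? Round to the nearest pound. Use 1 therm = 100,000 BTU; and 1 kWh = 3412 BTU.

£2404

Heat load = 524 therm × 100,000 = 52,400,000 BTU
Gas: input = 52,400,000 / 0.78 = 67,179,487 BTU = 671.8 therm → 671.8 × £3.12 = £2,096.00
Electric: 52,400,000 BTU / 3412 = 15,360 kWh → × £0.293 = £4,499.77
Difference = |£2,096.00 − £4,499.77| = £2,403.77 ≈ £2404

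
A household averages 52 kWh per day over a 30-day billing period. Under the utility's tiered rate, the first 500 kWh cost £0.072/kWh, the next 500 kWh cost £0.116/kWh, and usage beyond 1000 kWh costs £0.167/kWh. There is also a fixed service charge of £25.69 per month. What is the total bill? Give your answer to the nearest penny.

£213.21

Usage = 52 kWh/day × 30 days = 1560 kWh
First 500 kWh × £0.072 = £36.00
Next 500 kWh × £0.116 = £58.00
Remaining 560 kWh × £0.167 = £93.52
Energy charge = £187.52; + service £25.69 = £213.21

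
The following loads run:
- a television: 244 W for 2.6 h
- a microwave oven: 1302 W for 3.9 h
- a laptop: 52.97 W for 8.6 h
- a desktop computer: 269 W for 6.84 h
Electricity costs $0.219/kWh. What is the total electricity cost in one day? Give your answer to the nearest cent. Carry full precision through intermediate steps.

television: 244 W × 2.6 h = 634 Wh = 0.6344 kWh
microwave oven: 1302 W × 3.9 h = 5,078 Wh = 5.078 kWh
laptop: 52.97 W × 8.6 h = 456 Wh = 0.4555 kWh
desktop computer: 269 W × 6.84 h = 1,840 Wh = 1.84 kWh
Total energy = 0.6344 + 5.078 + 0.4555 + 1.84 = 8.008 kWh
Cost = 8.008 kWh × $0.219 = $1.75

$1.75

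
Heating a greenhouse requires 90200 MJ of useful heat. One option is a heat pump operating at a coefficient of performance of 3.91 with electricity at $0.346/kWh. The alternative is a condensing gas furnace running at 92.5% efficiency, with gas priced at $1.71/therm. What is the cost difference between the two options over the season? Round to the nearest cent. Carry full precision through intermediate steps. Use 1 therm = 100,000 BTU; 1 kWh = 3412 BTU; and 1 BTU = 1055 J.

$636.85

Heat load = 90200 MJ = 90,200,000,000 J / 1055 = 85,497,630 BTU
Gas: input = 85,497,630 / 0.925 = 92,429,871 BTU = 924.3 therm → 924.3 × $1.71 = $1,580.55
Heat pump: 85,497,630 BTU / 3412 = 25,060 kWh heat; / 3.91 = 6,409 kWh in → × $0.346 = $2,217.40
Difference = |$1,580.55 − $2,217.40| = $636.85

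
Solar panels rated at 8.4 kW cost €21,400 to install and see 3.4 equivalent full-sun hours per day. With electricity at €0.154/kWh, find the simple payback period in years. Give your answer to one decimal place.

13.3 years

Daily generation = 8.4 kW × 3.4 h = 28.56 kWh
Annual generation = 28.56 × 365 = 10424 kWh
Annual savings = 10424 × €0.154 = €1,605.36
Payback = €21,400 / €1,605.36 = 13.3 years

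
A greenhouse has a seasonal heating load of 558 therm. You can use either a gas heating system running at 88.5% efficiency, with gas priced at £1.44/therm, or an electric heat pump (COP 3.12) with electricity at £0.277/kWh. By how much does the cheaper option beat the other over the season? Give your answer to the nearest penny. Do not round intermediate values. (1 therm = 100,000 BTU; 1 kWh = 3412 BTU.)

Heat load = 558 therm × 100,000 = 55,800,000 BTU
Gas: input = 55,800,000 / 0.885 = 63,050,847 BTU = 630.5 therm → 630.5 × £1.44 = £907.93
Heat pump: 55,800,000 BTU / 3412 = 16,350 kWh heat; / 3.12 = 5,242 kWh in → × £0.277 = £1,451.95
Difference = |£907.93 − £1,451.95| = £544.01

£544.01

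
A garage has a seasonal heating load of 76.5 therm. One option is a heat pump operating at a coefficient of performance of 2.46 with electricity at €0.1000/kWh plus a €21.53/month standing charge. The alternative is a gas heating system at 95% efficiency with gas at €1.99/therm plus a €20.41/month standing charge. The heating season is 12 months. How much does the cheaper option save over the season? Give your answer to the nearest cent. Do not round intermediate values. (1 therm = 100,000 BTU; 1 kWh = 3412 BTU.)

€55.67

Heat load = 76.5 therm × 100,000 = 7,650,000 BTU
Gas: input = 7,650,000 / 0.95 = 8,052,632 BTU = 80.53 therm → 80.53 × €1.99 = €160.25; + 12 × €20.41 standing = €405.17
Heat pump: 7,650,000 BTU / 3412 = 2,242 kWh heat; / 2.46 = 911.4 kWh in → × €0.1000 = €91.14; + 12 × €21.53 standing = €349.50
Difference = |€405.17 − €349.50| = €55.67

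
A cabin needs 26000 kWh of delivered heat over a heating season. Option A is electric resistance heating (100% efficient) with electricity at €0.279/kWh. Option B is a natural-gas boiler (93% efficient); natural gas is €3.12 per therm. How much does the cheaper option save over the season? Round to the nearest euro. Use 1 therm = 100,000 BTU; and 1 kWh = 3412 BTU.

Heat load = 26000 kWh × 3412 = 88,712,000 BTU
Gas: input = 88,712,000 / 0.93 = 95,389,247 BTU = 953.9 therm → 953.9 × €3.12 = €2,976.14
Electric: 88,712,000 BTU / 3412 = 26,000 kWh → × €0.279 = €7,254.00
Difference = |€2,976.14 − €7,254.00| = €4,277.86 ≈ €4278

€4278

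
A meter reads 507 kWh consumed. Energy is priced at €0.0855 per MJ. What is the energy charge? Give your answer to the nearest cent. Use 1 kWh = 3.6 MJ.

507 kWh × (3.6 MJ/kWh) = 1,825 MJ
Cost = 1,825 MJ × €0.0855/MJ = €156.05

€156.05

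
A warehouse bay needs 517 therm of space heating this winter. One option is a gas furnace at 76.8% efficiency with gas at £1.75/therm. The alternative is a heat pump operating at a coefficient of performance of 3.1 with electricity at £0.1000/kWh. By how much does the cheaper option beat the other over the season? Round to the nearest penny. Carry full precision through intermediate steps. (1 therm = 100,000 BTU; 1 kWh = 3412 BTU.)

Heat load = 517 therm × 100,000 = 51,700,000 BTU
Gas: input = 51,700,000 / 0.768 = 67,317,708 BTU = 673.2 therm → 673.2 × £1.75 = £1,178.06
Heat pump: 51,700,000 BTU / 3412 = 15,150 kWh heat; / 3.1 = 4,888 kWh in → × £0.1000 = £488.79
Difference = |£1,178.06 − £488.79| = £689.27

£689.27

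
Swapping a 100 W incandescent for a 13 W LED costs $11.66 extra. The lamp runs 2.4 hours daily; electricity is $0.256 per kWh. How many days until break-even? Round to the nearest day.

218 days

Power saved = 100 − 13 = 87 W
Daily energy saved = 87 W × 2.4 h = 208.8 Wh = 0.2088 kWh
Daily savings = 0.2088 × $0.256 = $0.0535
Payback = $11.66 / $0.0535 per day = 218.1 days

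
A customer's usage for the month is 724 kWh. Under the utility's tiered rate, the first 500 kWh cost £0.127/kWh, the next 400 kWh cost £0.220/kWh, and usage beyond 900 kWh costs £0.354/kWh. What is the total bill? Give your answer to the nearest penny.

£112.78

First 500 kWh × £0.127 = £63.50
Next 224 kWh × £0.220 = £49.28
Remaining tier: 0 kWh (not reached)
Total = £112.78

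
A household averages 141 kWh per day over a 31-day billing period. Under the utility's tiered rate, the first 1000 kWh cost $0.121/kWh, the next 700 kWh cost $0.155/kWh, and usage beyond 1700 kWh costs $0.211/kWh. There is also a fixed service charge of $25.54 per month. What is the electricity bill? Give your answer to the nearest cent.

$818.62

Usage = 141 kWh/day × 31 days = 4371 kWh
First 1000 kWh × $0.121 = $121.00
Next 700 kWh × $0.155 = $108.50
Remaining 2671 kWh × $0.211 = $563.58
Energy charge = $793.08; + service $25.54 = $818.62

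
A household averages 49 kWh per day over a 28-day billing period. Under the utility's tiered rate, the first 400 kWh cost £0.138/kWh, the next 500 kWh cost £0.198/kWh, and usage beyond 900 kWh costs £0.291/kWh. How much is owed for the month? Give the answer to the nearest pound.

£292

Usage = 49 kWh/day × 28 days = 1372 kWh
First 400 kWh × £0.138 = £55.20
Next 500 kWh × £0.198 = £99.00
Remaining 472 kWh × £0.291 = £137.35
Total = £291.55 ≈ £292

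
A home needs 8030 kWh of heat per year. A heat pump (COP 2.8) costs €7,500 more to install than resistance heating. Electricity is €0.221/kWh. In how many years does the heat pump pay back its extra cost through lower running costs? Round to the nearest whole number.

7 years

Resistance: 8030 kWh × €0.221 = €1,774.63/yr
Heat pump: 8030 / 2.8 = 2868 kWh in → × €0.221 = €633.80/yr
Annual savings = €1,140.83
Payback = €7,500 / €1,140.83 = 6.57 years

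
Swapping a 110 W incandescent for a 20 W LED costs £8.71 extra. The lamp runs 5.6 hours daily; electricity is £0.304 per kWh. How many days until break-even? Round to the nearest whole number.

Power saved = 110 − 20 = 90 W
Daily energy saved = 90 W × 5.6 h = 504 Wh = 0.504 kWh
Daily savings = 0.504 × £0.304 = £0.1532
Payback = £8.71 / £0.1532 per day = 56.85 days

57 days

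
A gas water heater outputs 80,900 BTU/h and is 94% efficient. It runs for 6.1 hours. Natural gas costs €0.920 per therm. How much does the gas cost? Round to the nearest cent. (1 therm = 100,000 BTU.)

Heat delivered = 80,900 BTU/h × 6.1 h = 493,490 BTU
Gas input = 493,490 / 0.940 = 524,989 BTU
= 524,989 / 100,000 = 5.25 therm
Cost = 5.25 × €0.920/therm = €4.83

€4.83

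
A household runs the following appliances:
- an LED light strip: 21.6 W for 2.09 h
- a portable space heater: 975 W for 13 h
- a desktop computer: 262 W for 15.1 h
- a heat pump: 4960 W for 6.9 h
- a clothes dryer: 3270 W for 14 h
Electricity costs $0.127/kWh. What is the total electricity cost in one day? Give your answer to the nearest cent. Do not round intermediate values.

$12.28

LED light strip: 21.6 W × 2.09 h = 45 Wh = 0.04514 kWh
portable space heater: 975 W × 13 h = 12,675 Wh = 12.68 kWh
desktop computer: 262 W × 15.1 h = 3,956 Wh = 3.956 kWh
heat pump: 4960 W × 6.9 h = 34,224 Wh = 34.22 kWh
clothes dryer: 3270 W × 14 h = 45,780 Wh = 45.78 kWh
Total energy = 0.04514 + 12.68 + 3.956 + 34.22 + 45.78 = 96.68 kWh
Cost = 96.68 kWh × $0.127 = $12.28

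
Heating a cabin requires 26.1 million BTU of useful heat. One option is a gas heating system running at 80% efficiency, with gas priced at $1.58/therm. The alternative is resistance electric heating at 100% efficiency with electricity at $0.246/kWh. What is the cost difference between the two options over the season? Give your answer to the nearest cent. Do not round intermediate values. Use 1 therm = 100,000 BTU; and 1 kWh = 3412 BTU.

Heat load = 26.1 × 10⁶ BTU = 26,100,000 BTU
Gas: input = 26,100,000 / 0.80 = 32,625,000 BTU = 326.2 therm → 326.2 × $1.58 = $515.48
Electric: 26,100,000 BTU / 3412 = 7,649 kWh → × $0.246 = $1,881.77
Difference = |$515.48 − $1,881.77| = $1,366.30

$1366.30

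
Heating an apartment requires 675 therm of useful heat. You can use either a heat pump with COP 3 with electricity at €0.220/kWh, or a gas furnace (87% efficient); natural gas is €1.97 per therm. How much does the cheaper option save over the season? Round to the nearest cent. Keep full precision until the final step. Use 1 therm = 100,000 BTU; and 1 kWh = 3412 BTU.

€77.69

Heat load = 675 therm × 100,000 = 67,500,000 BTU
Gas: input = 67,500,000 / 0.87 = 77,586,207 BTU = 775.9 therm → 775.9 × €1.97 = €1,528.45
Heat pump: 67,500,000 BTU / 3412 = 19,780 kWh heat; / 3 = 6,594 kWh in → × €0.220 = €1,450.76
Difference = |€1,528.45 − €1,450.76| = €77.69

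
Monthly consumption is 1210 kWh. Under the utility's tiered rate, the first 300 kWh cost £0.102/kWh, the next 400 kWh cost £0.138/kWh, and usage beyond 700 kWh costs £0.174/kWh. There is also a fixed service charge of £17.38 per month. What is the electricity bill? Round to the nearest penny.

£191.92

First 300 kWh × £0.102 = £30.60
Next 400 kWh × £0.138 = £55.20
Remaining 510 kWh × £0.174 = £88.74
Energy charge = £174.54; + service £17.38 = £191.92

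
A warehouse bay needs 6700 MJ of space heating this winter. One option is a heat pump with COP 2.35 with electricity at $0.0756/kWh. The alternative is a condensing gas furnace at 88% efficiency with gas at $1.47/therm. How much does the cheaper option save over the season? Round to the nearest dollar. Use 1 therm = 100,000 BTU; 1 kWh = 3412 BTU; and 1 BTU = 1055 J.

Heat load = 6700 MJ = 6,700,000,000 J / 1055 = 6,350,711 BTU
Gas: input = 6,350,711 / 0.88 = 7,216,717 BTU = 72.17 therm → 72.17 × $1.47 = $106.09
Heat pump: 6,350,711 BTU / 3412 = 1,861 kWh heat; / 2.35 = 792 kWh in → × $0.0756 = $59.88
Difference = |$106.09 − $59.88| = $46.21 ≈ $46

$46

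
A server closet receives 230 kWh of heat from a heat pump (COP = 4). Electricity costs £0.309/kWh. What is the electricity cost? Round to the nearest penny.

£17.77

Electrical input = 230 kWh / 4 = 57.5 kWh
Cost = 57.5 × £0.309/kWh = £17.77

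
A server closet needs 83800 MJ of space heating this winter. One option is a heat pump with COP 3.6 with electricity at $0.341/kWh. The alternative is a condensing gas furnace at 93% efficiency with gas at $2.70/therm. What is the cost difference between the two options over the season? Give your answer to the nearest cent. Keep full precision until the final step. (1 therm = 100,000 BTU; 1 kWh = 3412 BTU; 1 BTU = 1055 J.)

$100.94

Heat load = 83800 MJ = 83,800,000,000 J / 1055 = 79,431,280 BTU
Gas: input = 79,431,280 / 0.93 = 85,409,978 BTU = 854.1 therm → 854.1 × $2.70 = $2,306.07
Heat pump: 79,431,280 BTU / 3412 = 23,280 kWh heat; / 3.6 = 6,467 kWh in → × $0.341 = $2,205.13
Difference = |$2,306.07 − $2,205.13| = $100.94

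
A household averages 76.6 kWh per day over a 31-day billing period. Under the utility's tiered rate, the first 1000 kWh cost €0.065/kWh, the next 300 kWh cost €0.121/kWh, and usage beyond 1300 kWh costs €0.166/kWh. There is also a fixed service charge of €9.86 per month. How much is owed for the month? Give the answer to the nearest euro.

Usage = 76.6 kWh/day × 31 days = 2374.6 kWh
First 1000 kWh × €0.065 = €65.00
Next 300 kWh × €0.121 = €36.30
Remaining 1074.6 kWh × €0.166 = €178.38
Energy charge = €279.68; + service €9.86 = €289.54 ≈ €290

€290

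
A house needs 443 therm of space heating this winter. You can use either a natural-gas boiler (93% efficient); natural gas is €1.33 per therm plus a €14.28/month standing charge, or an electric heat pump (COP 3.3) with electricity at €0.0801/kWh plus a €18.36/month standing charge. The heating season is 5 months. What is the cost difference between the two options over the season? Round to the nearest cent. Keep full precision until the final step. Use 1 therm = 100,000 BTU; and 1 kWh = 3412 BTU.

Heat load = 443 therm × 100,000 = 44,300,000 BTU
Gas: input = 44,300,000 / 0.93 = 47,634,409 BTU = 476.3 therm → 476.3 × €1.33 = €633.54; + 5 × €14.28 standing = €704.94
Heat pump: 44,300,000 BTU / 3412 = 12,980 kWh heat; / 3.3 = 3,934 kWh in → × €0.0801 = €315.15; + 5 × €18.36 standing = €406.95
Difference = |€704.94 − €406.95| = €297.99

€297.99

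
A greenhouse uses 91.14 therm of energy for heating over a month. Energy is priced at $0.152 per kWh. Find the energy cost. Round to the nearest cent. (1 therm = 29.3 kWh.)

91.14 therm × (29.3 kWh/therm) = 2,670 kWh
Cost = 2,670 kWh × $0.152/kWh = $405.90

$405.90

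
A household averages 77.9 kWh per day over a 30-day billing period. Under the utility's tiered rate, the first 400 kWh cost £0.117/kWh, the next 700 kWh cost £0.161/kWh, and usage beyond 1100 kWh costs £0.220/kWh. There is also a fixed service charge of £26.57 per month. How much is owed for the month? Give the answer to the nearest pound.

Usage = 77.9 kWh/day × 30 days = 2337 kWh
First 400 kWh × £0.117 = £46.80
Next 700 kWh × £0.161 = £112.70
Remaining 1237 kWh × £0.220 = £272.14
Energy charge = £431.64; + service £26.57 = £458.21 ≈ £458

£458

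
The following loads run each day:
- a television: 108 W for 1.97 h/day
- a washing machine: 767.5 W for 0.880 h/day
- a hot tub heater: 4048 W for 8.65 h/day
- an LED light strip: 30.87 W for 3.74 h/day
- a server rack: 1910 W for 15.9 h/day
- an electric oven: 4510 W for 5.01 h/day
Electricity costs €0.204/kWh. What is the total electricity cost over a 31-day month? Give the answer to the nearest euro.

television: 108 W × 1.97 h × 31 d = 6,596 Wh = 6.596 kWh
washing machine: 767.5 W × 0.880 h × 31 d = 20,937 Wh = 20.94 kWh
hot tub heater: 4048 W × 8.65 h × 31 d = 1,085,471 Wh = 1,085 kWh
LED light strip: 30.87 W × 3.74 h × 31 d = 3,579 Wh = 3.579 kWh
server rack: 1910 W × 15.9 h × 31 d = 941,439 Wh = 941.4 kWh
electric oven: 4510 W × 5.01 h × 31 d = 700,448 Wh = 700.4 kWh
Total energy = 6.596 + 20.94 + 1,085 + 3.579 + 941.4 + 700.4 = 2,758 kWh
Cost = 2,758 kWh × €0.204 = €562.73 ≈ €563

€563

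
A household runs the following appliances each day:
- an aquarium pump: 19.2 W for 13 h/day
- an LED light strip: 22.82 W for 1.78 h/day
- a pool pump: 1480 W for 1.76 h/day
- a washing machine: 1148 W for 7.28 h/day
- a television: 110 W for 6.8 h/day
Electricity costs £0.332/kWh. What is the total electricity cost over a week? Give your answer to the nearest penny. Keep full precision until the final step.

aquarium pump: 19.2 W × 13 h × 7 d = 1,747 Wh = 1.747 kWh
LED light strip: 22.82 W × 1.78 h × 7 d = 284 Wh = 0.2843 kWh
pool pump: 1480 W × 1.76 h × 7 d = 18,234 Wh = 18.23 kWh
washing machine: 1148 W × 7.28 h × 7 d = 58,502 Wh = 58.5 kWh
television: 110 W × 6.8 h × 7 d = 5,236 Wh = 5.236 kWh
Total energy = 1.747 + 0.2843 + 18.23 + 58.5 + 5.236 = 84 kWh
Cost = 84 kWh × £0.332 = £27.89

£27.89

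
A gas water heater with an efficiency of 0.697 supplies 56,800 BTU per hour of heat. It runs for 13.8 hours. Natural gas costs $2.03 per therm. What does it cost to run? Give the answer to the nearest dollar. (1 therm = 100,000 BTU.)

$23

Heat delivered = 56,800 BTU/h × 13.8 h = 783,840 BTU
Gas input = 783,840 / 0.697 = 1,124,591 BTU
= 1,124,591 / 100,000 = 11.25 therm
Cost = 11.25 × $2.03/therm = $22.83 ≈ $23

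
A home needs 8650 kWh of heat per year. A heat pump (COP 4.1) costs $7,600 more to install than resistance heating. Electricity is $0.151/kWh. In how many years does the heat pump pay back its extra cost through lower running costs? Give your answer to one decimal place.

Resistance: 8650 kWh × $0.151 = $1,306.15/yr
Heat pump: 8650 / 4.1 = 2110 kWh in → × $0.151 = $318.57/yr
Annual savings = $987.58
Payback = $7,600 / $987.58 = 7.7 years

7.7 years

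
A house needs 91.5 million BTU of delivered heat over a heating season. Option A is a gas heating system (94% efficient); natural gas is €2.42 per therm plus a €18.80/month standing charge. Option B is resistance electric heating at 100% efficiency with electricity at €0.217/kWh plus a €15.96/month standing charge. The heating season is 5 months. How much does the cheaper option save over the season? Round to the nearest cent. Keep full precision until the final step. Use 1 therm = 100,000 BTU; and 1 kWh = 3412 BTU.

€3449.48

Heat load = 91.5 × 10⁶ BTU = 91,500,000 BTU
Gas: input = 91,500,000 / 0.94 = 97,340,426 BTU = 973.4 therm → 973.4 × €2.42 = €2,355.64; + 5 × €18.80 standing = €2,449.64
Electric: 91,500,000 BTU / 3412 = 26,820 kWh → × €0.217 = €5,819.31; + 5 × €15.96 standing = €5,899.11
Difference = |€2,449.64 − €5,899.11| = €3,449.48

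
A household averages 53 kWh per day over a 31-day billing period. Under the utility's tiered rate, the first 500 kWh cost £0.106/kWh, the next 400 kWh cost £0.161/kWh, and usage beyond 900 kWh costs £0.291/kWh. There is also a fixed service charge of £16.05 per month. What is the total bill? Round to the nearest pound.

Usage = 53 kWh/day × 31 days = 1643 kWh
First 500 kWh × £0.106 = £53.00
Next 400 kWh × £0.161 = £64.40
Remaining 743 kWh × £0.291 = £216.21
Energy charge = £333.61; + service £16.05 = £349.66 ≈ £350

£350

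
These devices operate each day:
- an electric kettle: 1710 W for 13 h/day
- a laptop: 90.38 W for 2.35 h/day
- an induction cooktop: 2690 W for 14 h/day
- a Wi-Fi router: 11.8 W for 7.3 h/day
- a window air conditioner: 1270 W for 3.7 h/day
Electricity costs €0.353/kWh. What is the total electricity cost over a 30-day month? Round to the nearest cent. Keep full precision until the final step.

€687.16

electric kettle: 1710 W × 13 h × 30 d = 666,900 Wh = 666.9 kWh
laptop: 90.38 W × 2.35 h × 30 d = 6,372 Wh = 6.372 kWh
induction cooktop: 2690 W × 14 h × 30 d = 1,129,800 Wh = 1,130 kWh
Wi-Fi router: 11.8 W × 7.3 h × 30 d = 2,584 Wh = 2.584 kWh
window air conditioner: 1270 W × 3.7 h × 30 d = 140,970 Wh = 141 kWh
Total energy = 666.9 + 6.372 + 1,130 + 2.584 + 141 = 1,947 kWh
Cost = 1,947 kWh × €0.353 = €687.16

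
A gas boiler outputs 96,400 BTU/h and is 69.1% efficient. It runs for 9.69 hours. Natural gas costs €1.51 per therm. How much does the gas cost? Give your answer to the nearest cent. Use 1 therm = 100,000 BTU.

€20.41

Heat delivered = 96,400 BTU/h × 9.69 h = 934,116 BTU
Gas input = 934,116 / 0.691 = 1,351,832 BTU
= 1,351,832 / 100,000 = 13.52 therm
Cost = 13.52 × €1.51/therm = €20.41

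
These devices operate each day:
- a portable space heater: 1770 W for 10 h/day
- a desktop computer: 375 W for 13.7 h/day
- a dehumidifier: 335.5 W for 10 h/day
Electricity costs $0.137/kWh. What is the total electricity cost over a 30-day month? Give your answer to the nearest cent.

$107.65

portable space heater: 1770 W × 10 h × 30 d = 531,000 Wh = 531 kWh
desktop computer: 375 W × 13.7 h × 30 d = 154,125 Wh = 154.1 kWh
dehumidifier: 335.5 W × 10 h × 30 d = 100,650 Wh = 100.7 kWh
Total energy = 531 + 154.1 + 100.7 = 785.8 kWh
Cost = 785.8 kWh × $0.137 = $107.65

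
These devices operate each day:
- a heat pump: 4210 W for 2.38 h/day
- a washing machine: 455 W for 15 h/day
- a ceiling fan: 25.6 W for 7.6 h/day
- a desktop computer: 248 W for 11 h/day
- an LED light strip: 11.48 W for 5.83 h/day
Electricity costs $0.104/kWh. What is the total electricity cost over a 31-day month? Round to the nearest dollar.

heat pump: 4210 W × 2.38 h × 31 d = 310,614 Wh = 310.6 kWh
washing machine: 455 W × 15 h × 31 d = 211,575 Wh = 211.6 kWh
ceiling fan: 25.6 W × 7.6 h × 31 d = 6,031 Wh = 6.031 kWh
desktop computer: 248 W × 11 h × 31 d = 84,568 Wh = 84.57 kWh
LED light strip: 11.48 W × 5.83 h × 31 d = 2,075 Wh = 2.075 kWh
Total energy = 310.6 + 211.6 + 6.031 + 84.57 + 2.075 = 614.9 kWh
Cost = 614.9 kWh × $0.104 = $63.95 ≈ $64

$64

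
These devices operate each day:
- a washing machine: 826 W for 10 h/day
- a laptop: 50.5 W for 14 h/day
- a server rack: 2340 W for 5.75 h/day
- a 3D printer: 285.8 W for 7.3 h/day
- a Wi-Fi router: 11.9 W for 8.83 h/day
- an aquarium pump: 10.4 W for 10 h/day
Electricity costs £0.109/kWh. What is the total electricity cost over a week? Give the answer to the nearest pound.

washing machine: 826 W × 10 h × 7 d = 57,820 Wh = 57.82 kWh
laptop: 50.5 W × 14 h × 7 d = 4,949 Wh = 4.949 kWh
server rack: 2340 W × 5.75 h × 7 d = 94,185 Wh = 94.19 kWh
3D printer: 285.8 W × 7.3 h × 7 d = 14,604 Wh = 14.6 kWh
Wi-Fi router: 11.9 W × 8.83 h × 7 d = 736 Wh = 0.7355 kWh
aquarium pump: 10.4 W × 10 h × 7 d = 728 Wh = 0.728 kWh
Total energy = 57.82 + 4.949 + 94.19 + 14.6 + 0.7355 + 0.728 = 173 kWh
Cost = 173 kWh × £0.109 = £18.86 ≈ £19

£19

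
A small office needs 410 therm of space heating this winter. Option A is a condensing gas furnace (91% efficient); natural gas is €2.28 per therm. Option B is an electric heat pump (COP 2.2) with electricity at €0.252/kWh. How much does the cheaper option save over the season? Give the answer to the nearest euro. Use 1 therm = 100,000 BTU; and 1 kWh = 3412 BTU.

Heat load = 410 therm × 100,000 = 41,000,000 BTU
Gas: input = 41,000,000 / 0.91 = 45,054,945 BTU = 450.5 therm → 450.5 × €2.28 = €1,027.25
Heat pump: 41,000,000 BTU / 3412 = 12,020 kWh heat; / 2.2 = 5,462 kWh in → × €0.252 = €1,376.43
Difference = |€1,027.25 − €1,376.43| = €349.17 ≈ €349

€349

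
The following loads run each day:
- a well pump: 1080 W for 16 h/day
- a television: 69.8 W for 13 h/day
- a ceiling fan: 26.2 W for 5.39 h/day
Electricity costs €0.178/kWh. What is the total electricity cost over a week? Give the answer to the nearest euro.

well pump: 1080 W × 16 h × 7 d = 120,960 Wh = 121 kWh
television: 69.8 W × 13 h × 7 d = 6,352 Wh = 6.352 kWh
ceiling fan: 26.2 W × 5.39 h × 7 d = 989 Wh = 0.9885 kWh
Total energy = 121 + 6.352 + 0.9885 = 128.3 kWh
Cost = 128.3 kWh × €0.178 = €22.84 ≈ €23

€23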